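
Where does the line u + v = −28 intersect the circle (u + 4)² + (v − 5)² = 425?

From the line, v = −u − 28. Substituting:
2u² + 74u + 680 = 0  ⟹  u² + 37u + 340 = 0
u = −17 or u = −20, giving (−17, −11) and (−20, −8).

(−20, −8) and (−17, −11)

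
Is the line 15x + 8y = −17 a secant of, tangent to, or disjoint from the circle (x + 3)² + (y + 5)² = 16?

Substituting the line into the circle gives 289x² − 306x + 81 = 0.
Δ = 93636 − 93636 = 0.
A repeated root: the line is tangent.

tangent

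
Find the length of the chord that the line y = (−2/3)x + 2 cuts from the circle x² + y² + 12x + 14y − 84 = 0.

Substitute y = (6 − 2x)/3:
13x² − 468 = 0  ⟹  x² − 36 = 0
x = 6 or x = −6, giving (6, −2) and (−6, 6).
|(6, −2) − (−6, 6)| = √((12)² + (−8)²) = 4√13.

4√13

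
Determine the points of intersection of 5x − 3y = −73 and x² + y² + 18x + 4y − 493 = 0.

(−26, −19) and (−2, 21)

Substitute y = (73 + 5x)/3:
34x² + 952x + 1768 = 0  ⟹  x² + 28x + 52 = 0
x = −2 or x = −26, giving (−2, 21) and (−26, −19).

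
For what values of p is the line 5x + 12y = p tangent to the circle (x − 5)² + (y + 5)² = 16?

p = −87 or p = 17

Tangency holds when the distance from the centre (5, −5) to the line equals the radius 4:
|5·5 + 12·(−5) − p| / √169 = 4
|p − (−35)| = 4·13, so p = 17 or p = −87.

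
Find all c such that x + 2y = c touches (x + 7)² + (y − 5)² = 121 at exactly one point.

Tangency holds when the distance from the centre (−7, 5) to the line equals the radius 11:
|1·(−7) + 2·5 − c| / √5 = 11
|c − (3)| = 11√5.

c = 3 ± 11√5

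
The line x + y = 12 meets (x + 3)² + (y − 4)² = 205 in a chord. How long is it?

Express y = −x + 12 and substitute into the circle:
2x² − 10x − 132 = 0  ⟹  x² − 5x − 66 = 0
x = 11 or x = −6, giving (11, 1) and (−6, 18).
|(11, 1) − (−6, 18)| = √((17)² + (−17)²) = 17√2.

17√2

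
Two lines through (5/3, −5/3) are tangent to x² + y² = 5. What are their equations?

Let a tangent through (5/3, −5/3) have slope m. Its distance from (0, 0) must equal √5:
(−5/3m − (5/3))² = 5(m² + 1)
2m² − 5m + 2 = 0, so m = 2 or m = 1/2.
Through (5/3, −5/3) these give 2x − y = 5 and x − 2y = 5.

2x − y = 5 and x − 2y = 5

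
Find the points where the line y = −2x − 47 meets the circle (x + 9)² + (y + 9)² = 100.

From the line, y = −2x − 47. Substituting:
5x² + 170x + 1425 = 0  ⟹  x² + 34x + 285 = 0
x = −15 or x = −19, giving (−15, −17) and (−19, −9).

(−19, −9) and (−15, −17)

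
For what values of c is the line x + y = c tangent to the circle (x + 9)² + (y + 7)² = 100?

c = −16 ± 10√2

Tangency holds when the distance from the centre (−9, −7) to the line equals the radius 10:
|1·(−9) + 1·(−7) − c| / √2 = 10
|c − (−16)| = 10√2.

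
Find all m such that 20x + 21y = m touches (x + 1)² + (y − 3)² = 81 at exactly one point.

The line touches the circle iff its distance from (−1, 3) is 9:
|20·(−1) + 21·3 − m| / √841 = 9
|m − (43)| = 9·29, so m = 304 or m = −218.

m = −218 or m = 304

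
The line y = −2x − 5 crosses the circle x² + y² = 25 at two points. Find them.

Substitute y = −2x − 5:
5x² + 20x = 0  ⟹  x² + 4x = 0
x = 0 or x = −4, giving (0, −5) and (−4, 3).

(−4, 3) and (0, −5)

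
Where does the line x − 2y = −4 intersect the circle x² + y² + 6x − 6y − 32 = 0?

Substitute y = (4 + x)/2:
5x² + 20x − 160 = 0  ⟹  x² + 4x − 32 = 0
x = 4 or x = −8, giving (4, 4) and (−8, −2).

(−8, −2) and (4, 4)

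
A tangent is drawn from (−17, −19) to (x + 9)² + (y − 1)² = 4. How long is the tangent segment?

2√115

The centre is (−9, 1) and r = 2. The square of the distance from P to the centre is 64 + 400 = 464.
Power of the point: PT² = |PO|² − r² = 460, so PT = 2√115.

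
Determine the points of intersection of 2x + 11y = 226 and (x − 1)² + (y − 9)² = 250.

From the line, y = (226 − 2x)/11. Substituting:
125x² − 750x − 14000 = 0  ⟹  x² − 6x − 112 = 0
x = 14 or x = −8, giving (14, 18) and (−8, 22).

(−8, 22) and (14, 18)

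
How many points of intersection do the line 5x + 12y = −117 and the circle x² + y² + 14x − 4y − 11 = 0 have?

0

Substituting the line into the circle gives 169x² + 3426x + 17721 = 0.
Δ = 11737476 − 11979396 = −241920.
No real roots: the line does not meet the circle.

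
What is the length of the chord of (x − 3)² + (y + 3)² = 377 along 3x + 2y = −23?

The distance from (3, −3) to the line is 26/√13, and r² = 377.
Chord = 2√(r² − d²) = 2·√(325) = 10√13.

10√13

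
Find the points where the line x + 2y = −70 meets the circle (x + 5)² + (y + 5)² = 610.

Express y = (−70 − x)/2 and substitute into the circle:
5x² + 160x + 1260 = 0  ⟹  x² + 32x + 252 = 0
x = −14 or x = −18, giving (−14, −28) and (−18, −26).

(−18, −26) and (−14, −28)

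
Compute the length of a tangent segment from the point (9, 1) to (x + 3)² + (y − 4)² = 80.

√73

With centre O = (−3, 4), |OP|² = 153 and r² = 80.
The tangent meets the radius at right angles, so tangent² = |PO|² − r² = 153 − 80 = 73.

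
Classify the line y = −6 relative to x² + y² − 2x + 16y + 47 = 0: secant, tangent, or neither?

secant

d² = (0·1 + 1·(−8) − (−6))² = 4; r² = 18.
Since d² < r², the line cuts the circle twice.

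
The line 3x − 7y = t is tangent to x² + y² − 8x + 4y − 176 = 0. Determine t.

For a tangent, require d(centre, line) = r = 14.
|3·4 − 7·(−2) − t| / √58 = 14
|t − (26)| = 14√58.

t = 26 ± 14√58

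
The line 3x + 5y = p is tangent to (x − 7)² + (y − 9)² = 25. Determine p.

The line touches the circle iff its distance from (7, 9) is 5:
|3·7 + 5·9 − p| / √34 = 5
|p − (66)| = 5√34.

p = 66 ± 5√34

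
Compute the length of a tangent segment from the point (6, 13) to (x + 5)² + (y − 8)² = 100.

Centre (−5, 8), r² = 100. |PO|² = (11)² + (5)² = 146.
The tangent meets the radius at right angles, so tangent² = |PO|² − r² = 146 − 100 = 46.

√46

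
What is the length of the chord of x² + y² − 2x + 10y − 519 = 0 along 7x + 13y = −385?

√218

The distance from (1, −5) to the line is 327/√218, and r² = 545.
Chord = 2√(r² − d²) = 2·√(109/2) = √218.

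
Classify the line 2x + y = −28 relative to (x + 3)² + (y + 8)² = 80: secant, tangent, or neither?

d² = (2·(−3) + 1·(−8) − (−28))²/5 = 196/5; r² = 80.
Since d² < r², the line cuts the circle twice.

secant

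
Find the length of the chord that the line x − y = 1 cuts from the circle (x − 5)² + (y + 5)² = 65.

7√2

The distance from (5, −5) to the line is 9/√2, and r² = 65.
Chord = 2√(r² − d²) = 2·√(49/2) = 7√2.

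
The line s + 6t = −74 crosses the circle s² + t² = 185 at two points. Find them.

(−8, −11) and (4, −13)

From the line, t = (−74 − s)/6. Substituting:
37s² + 148s − 1184 = 0  ⟹  s² + 4s − 32 = 0
s = 4 or s = −8, giving (4, −13) and (−8, −11).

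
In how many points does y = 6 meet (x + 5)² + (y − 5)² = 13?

2

d² = (0·(−5) + 1·5 − (6))² = 1; r² = 13.
Since d² < r², the line cuts the circle twice.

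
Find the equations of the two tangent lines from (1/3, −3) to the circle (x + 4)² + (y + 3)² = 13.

3x − 2y = 7 and 3x + 2y = −5

A line y − (−3) = m(x − (1/3)) is tangent when its distance from (−4, −3) is √13:
(−13/3m − (0))² = 13(m² + 1)
4m² − 9 = 0, so m = 3/2 or m = −3/2.
With m = 3/2: 3x − 2y = 7. With m = −3/2: 3x + 2y = −5.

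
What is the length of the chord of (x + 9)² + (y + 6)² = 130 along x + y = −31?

Centre (−9, −6), r² = 130. Perpendicular distance d from centre to line = |16| / √2 = 16/√2.
Chord = 2√(r² − d²) = 2·√(2) = 2√2.

2√2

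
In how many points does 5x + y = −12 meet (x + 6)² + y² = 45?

Substituting the line into the circle gives 26x² + 132x + 135 = 0.
Δ = 17424 − 14040 = 3384.
Two real roots: the line is a secant.

2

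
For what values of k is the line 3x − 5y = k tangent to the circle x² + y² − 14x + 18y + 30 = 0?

For a tangent, require d(centre, line) = r = 10.
|3·7 − 5·(−9) − k| / √34 = 10
|k − (66)| = 10√34.

k = 66 ± 10√34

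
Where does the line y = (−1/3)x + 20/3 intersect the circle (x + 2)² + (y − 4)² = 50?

(−7, 9) and (5, 5)

From the line, y = (20 − x)/3. Substituting:
10x² + 20x − 350 = 0  ⟹  x² + 2x − 35 = 0
x = 5 or x = −7, giving (5, 5) and (−7, 9).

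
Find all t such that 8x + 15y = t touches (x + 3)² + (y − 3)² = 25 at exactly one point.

Tangency holds when the distance from the centre (−3, 3) to the line equals the radius 5:
|8·(−3) + 15·3 − t| / √289 = 5
|t − (21)| = 5·17, so t = 106 or t = −64.

t = −64 or t = 106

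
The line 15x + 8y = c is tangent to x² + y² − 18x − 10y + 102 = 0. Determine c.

The line touches the circle iff its distance from (9, 5) is 2:
|15·9 + 8·5 − c| / √289 = 2
|c − (175)| = 2·17, so c = 209 or c = 141.

c = 141 or c = 209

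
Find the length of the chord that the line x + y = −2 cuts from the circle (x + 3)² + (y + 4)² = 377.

The distance from (−3, −4) to the line is 5/√2, and r² = 377.
Chord = 2√(r² − d²) = 2·√(729/2) = 27√2.

27√2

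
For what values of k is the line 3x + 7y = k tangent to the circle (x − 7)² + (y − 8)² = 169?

Tangency holds when the distance from the centre (7, 8) to the line equals the radius 13:
|3·7 + 7·8 − k| / √58 = 13
|k − (77)| = 13√58.

k = 77 ± 13√58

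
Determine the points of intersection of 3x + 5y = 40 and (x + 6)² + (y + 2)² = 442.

(−15, 17) and (15, −1)

Substitute y = (40 − 3x)/5:
34x² − 7650 = 0  ⟹  x² − 225 = 0
x = 15 or x = −15, giving (15, −1) and (−15, 17).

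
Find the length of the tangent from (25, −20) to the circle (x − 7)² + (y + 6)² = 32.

2√122

With centre O = (7, −6), |OP|² = 520 and r² = 32.
Power of the point: PT² = |PO|² − r² = 488, so PT = 2√122.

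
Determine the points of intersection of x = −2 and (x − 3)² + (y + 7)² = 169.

(−2, −19) and (−2, 5)

The line gives x = −2. Substituting into the circle:
y² + 14y − 95 = 0
y = 5 or y = −19, giving (−2, 5) and (−2, −19).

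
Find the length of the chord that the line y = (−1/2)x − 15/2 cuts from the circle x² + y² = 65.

The distance from (0, 0) to the line is 15/√5, and r² = 65.
Chord = 2√(r² − d²) = 2·√(20) = 4√5.

4√5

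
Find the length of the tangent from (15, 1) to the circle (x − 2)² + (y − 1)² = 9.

4√10

Centre (2, 1), r² = 9. |PO|² = (13)² + (0)² = 169.
The tangent meets the radius at right angles, so tangent² = |PO|² − r² = 169 − 9 = 160.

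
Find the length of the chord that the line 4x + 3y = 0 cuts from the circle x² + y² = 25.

Express y = (−4x)/3 and substitute into the circle:
25x² − 225 = 0  ⟹  x² − 9 = 0
x = 3 or x = −3, giving (3, −4) and (−3, 4).
|(3, −4) − (−3, 4)| = √((6)² + (−8)²) = 10.

10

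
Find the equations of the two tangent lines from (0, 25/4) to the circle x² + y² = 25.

3x − 4y = −25 and 3x + 4y = 25

A line y − (25/4) = m(x − (0)) is tangent when its distance from (0, 0) is 5:
[m·(0) − (−25/4)]² = 25(m² + 1)
16m² − 9 = 0, so m = 3/4 or m = −3/4.
With m = 3/4: 3x − 4y = −25. With m = −3/4: 3x + 4y = 25.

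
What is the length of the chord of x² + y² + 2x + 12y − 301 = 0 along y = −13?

34

Express y = −13 and substitute into the circle:
x² + 2x − 288 = 0
x = 16 or x = −18, giving (16, −13) and (−18, −13).
|(16, −13) − (−18, −13)| = √((34)² + (0)²) = 34.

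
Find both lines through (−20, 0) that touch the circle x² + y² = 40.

Let a tangent through (−20, 0) have slope m. Its distance from (0, 0) must equal 2√10:
(20m − (0))² = 40(m² + 1)
9m² − 1 = 0, so m = 1/3 or m = −1/3.
Through (−20, 0) these give x − 3y = −20 and x + 3y = −20.

x − 3y = −20 and x + 3y = −20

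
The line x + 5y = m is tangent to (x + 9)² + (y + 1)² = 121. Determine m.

The line touches the circle iff its distance from (−9, −1) is 11:
|1·(−9) + 5·(−1) − m| / √26 = 11
|m − (−14)| = 11√26.

m = −14 ± 11√26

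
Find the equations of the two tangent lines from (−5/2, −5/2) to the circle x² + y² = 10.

Write the tangent as mx − y + (−5/2 − m·(−5/2)) = 0 and set its distance from the centre to √10:
[m·(5/2) − (5/2)]² = 10(m² + 1)
3m² + 10m + 3 = 0, so m = −3 or m = −1/3.
Through (−5/2, −5/2) these give 3x + y = −10 and x + 3y = −10.

3x + y = −10 and x + 3y = −10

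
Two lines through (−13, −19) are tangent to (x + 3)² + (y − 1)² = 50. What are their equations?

x − y = 6 and 7x − y = −72

Write the tangent as mx − y + (−19 − m·(−13)) = 0 and set its distance from the centre to 5√2:
[m·(10) − (20)]² = 50(m² + 1)
m² − 8m + 7 = 0, so m = 1 or m = 7.
With m = 1: x − y = 6. With m = 7: 7x − y = −72.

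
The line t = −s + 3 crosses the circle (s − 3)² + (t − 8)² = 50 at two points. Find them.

Express t = −s + 3 and substitute into the circle:
2s² + 4s − 16 = 0  ⟹  s² + 2s − 8 = 0
s = 2 or s = −4, giving (2, 1) and (−4, 7).

(−4, 7) and (2, 1)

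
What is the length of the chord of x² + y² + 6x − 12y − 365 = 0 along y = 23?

22

The distance from (−3, 6) to the line is 17, and r² = 410.
Half the chord is √(r² − d²) = √(121), so the full chord is 22.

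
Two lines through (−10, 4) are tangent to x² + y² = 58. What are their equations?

7x + 3y = −58 and 3x − 7y = −58

A line y − (4) = m(x − (−10)) is tangent when its distance from (0, 0) is √58:
(10m − (−4))² = 58(m² + 1)
21m² + 40m − 21 = 0, so m = −7/3 or m = 3/7.
Through (−10, 4) these give 7x + 3y = −58 and 3x − 7y = −58.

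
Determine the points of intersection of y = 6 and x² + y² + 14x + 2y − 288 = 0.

Substitute y = 6:
x² + 14x − 240 = 0
x = 10 or x = −24, giving (10, 6) and (−24, 6).

(−24, 6) and (10, 6)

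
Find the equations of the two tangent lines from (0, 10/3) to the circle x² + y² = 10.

A line y − (10/3) = m(x − (0)) is tangent when its distance from (0, 0) is √10:
(0m − (−10/3))² = 10(m² + 1)
9m² − 1 = 0, so m = −1/3 or m = 1/3.
Through (0, 10/3) these give x + 3y = 10 and x − 3y = −10.

x + 3y = 10 and x − 3y = −10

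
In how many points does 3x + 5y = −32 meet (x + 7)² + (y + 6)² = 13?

Centre (−7, −6), r² = 13. Distance² from centre to line = (−19)²/34 = 361/34.
Since d² < r², the line cuts the circle twice.

2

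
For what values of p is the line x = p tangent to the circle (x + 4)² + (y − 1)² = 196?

The line touches the circle iff its distance from (−4, 1) is 14:
|1·(−4) + 0·1 − p| / √1 = 14
|p − (−4)| = 14, so p = 10 or p = −18.

p = −18 or p = 10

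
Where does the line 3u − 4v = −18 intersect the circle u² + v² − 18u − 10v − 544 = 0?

(−14, −6) and (26, 24)

From the line, v = (18 + 3u)/4. Substituting:
25u² − 300u − 9100 = 0  ⟹  u² − 12u − 364 = 0
u = 26 or u = −14, giving (26, 24) and (−14, −6).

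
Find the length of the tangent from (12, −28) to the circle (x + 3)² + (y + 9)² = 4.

The centre is (−3, −9) and r = 2. The square of the distance from P to the centre is 225 + 361 = 586.
The tangent meets the radius at right angles, so tangent² = |PO|² − r² = 586 − 4 = 582.

√582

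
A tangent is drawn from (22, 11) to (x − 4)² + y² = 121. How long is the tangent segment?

Centre (4, 0), r² = 121. |PO|² = (18)² + (11)² = 445.
The tangent meets the radius at right angles, so tangent² = |PO|² − r² = 445 − 121 = 324.

18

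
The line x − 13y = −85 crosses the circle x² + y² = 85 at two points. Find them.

From the line, y = (85 + x)/13. Substituting:
170x² + 170x − 7140 = 0  ⟹  x² + x − 42 = 0
x = 6 or x = −7, giving (6, 7) and (−7, 6).

(−7, 6) and (6, 7)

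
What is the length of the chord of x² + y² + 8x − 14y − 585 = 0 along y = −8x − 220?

2√65

From the line, y = −8x − 220. Substituting:
65x² + 3640x + 50895 = 0  ⟹  x² + 56x + 783 = 0
x = −27 or x = −29, giving (−27, −4) and (−29, 12).
Chord length = distance between (−27, −4) and (−29, 12) = √260 = 2√65.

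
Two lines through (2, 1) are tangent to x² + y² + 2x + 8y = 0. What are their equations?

x − 4y = −2 and 4x + y = 9

Let a tangent through (2, 1) have slope m. Its distance from (−1, −4) must equal √17:
[m·(−3) − (−5)]² = 17(m² + 1)
4m² + 15m − 4 = 0, so m = 1/4 or m = −4.
Through (2, 1) these give x − 4y = −2 and 4x + y = 9.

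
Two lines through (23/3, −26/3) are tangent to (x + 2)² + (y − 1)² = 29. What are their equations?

A line y − (−26/3) = m(x − (23/3)) is tangent when its distance from (−2, 1) is √29:
[m·(−29/3) − (29/3)]² = 29(m² + 1)
10m² + 29m + 10 = 0, so m = −5/2 or m = −2/5.
Through (23/3, −26/3) these give 5x + 2y = 21 and 2x + 5y = −28.

5x + 2y = 21 and 2x + 5y = −28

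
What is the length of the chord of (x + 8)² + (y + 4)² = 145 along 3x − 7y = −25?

Express y = (25 + 3x)/7 and substitute into the circle:
58x² + 1102x − 1160 = 0  ⟹  x² + 19x − 20 = 0
x = 1 or x = −20, giving (1, 4) and (−20, −5).
|(1, 4) − (−20, −5)| = √((21)² + (9)²) = 3√58.

3√58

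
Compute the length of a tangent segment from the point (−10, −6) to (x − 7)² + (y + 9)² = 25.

With centre O = (7, −9), |OP|² = 298 and r² = 25.
The tangent meets the radius at right angles, so tangent² = |PO|² − r² = 298 − 25 = 273.

√273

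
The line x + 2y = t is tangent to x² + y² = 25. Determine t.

For a tangent, require d(centre, line) = r = 5.
|1·0 + 2·0 − t| / √5 = 5
|t| = 5√5.

t = ±5√5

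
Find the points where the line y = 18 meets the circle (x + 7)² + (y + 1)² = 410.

(−14, 18) and (0, 18)

From the line, y = 18. Substituting:
x² + 14x = 0
x = 0 or x = −14, giving (0, 18) and (−14, 18).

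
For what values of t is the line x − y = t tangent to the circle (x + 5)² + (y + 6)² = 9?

t = 1 ± 3√2

The line touches the circle iff its distance from (−5, −6) is 3:
|1·(−5) − 1·(−6) − t| / √2 = 3
|t − (1)| = 3√2.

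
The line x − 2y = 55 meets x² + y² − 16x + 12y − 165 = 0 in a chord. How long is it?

4√5

Express y = (−55 + x)/2 and substitute into the circle:
5x² − 150x + 1045 = 0  ⟹  x² − 30x + 209 = 0
x = 19 or x = 11, giving (19, −18) and (11, −22).
Chord length = distance between (19, −18) and (11, −22) = √80 = 4√5.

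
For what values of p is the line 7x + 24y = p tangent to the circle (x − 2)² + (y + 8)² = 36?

For a tangent, require d(centre, line) = r = 6.
|7·2 + 24·(−8) − p| / √625 = 6
|p − (−178)| = 6·25, so p = −28 or p = −328.

p = −328 or p = −28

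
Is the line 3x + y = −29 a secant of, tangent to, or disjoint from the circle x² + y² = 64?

Centre (0, 0), r² = 64. Distance² from centre to line = (29)²/10 = 841/10.
Since d² > r², the line lies outside the circle.

disjoint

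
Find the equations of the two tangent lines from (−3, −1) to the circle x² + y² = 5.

A line y − (−1) = m(x − (−3)) is tangent when its distance from (0, 0) is √5:
(3m − (1))² = 5(m² + 1)
2m² − 3m − 2 = 0, so m = −1/2 or m = 2.
Through (−3, −1) these give x + 2y = −5 and 2x − y = −5.

x + 2y = −5 and 2x − y = −5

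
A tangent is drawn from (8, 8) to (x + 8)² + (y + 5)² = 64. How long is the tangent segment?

The centre is (−8, −5) and r = 8. The square of the distance from P to the centre is 256 + 169 = 425.
By the tangent–radius right angle, tangent length = √(|PO|² − r²) = √361 = 19.

19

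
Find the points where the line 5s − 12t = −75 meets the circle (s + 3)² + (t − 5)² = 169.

From the line, t = (75 + 5s)/12. Substituting:
169s² + 1014s − 22815 = 0  ⟹  s² + 6s − 135 = 0
s = 9 or s = −15, giving (9, 10) and (−15, 0).

(−15, 0) and (9, 10)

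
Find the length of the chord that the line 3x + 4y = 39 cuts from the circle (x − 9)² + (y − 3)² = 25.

From the line, y = (39 − 3x)/4. Substituting:
25x² − 450x + 1625 = 0  ⟹  x² − 18x + 65 = 0
x = 13 or x = 5, giving (13, 0) and (5, 6).
|(13, 0) − (5, 6)| = √((8)² + (−6)²) = 10.

10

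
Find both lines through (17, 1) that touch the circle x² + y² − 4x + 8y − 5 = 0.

y = 1 and 3x − 4y = 47

Let a tangent through (17, 1) have slope m. Its distance from (2, −4) must equal 5:
[m·(−15) − (−5)]² = 25(m² + 1)
4m² − 3m = 0, so m = 0 or m = 3/4.
Through (17, 1) these give y = 1 and 3x − 4y = 47.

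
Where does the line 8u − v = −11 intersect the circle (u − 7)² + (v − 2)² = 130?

From the line, v = 8u + 11. Substituting:
65u² + 130u = 0  ⟹  u² + 2u = 0
u = 0 or u = −2, giving (0, 11) and (−2, −5).

(−2, −5) and (0, 11)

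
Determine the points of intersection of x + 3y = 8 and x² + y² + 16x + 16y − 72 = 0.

(−10, 6) and (2, 2)

Express y = (8 − x)/3 and substitute into the circle:
10x² + 80x − 200 = 0  ⟹  x² + 8x − 20 = 0
x = 2 or x = −10, giving (2, 2) and (−10, 6).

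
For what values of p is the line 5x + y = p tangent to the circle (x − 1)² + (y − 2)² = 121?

p = 7 ± 11√26

For a tangent, require d(centre, line) = r = 11.
|5·1 + 1·2 − p| / √26 = 11
|p − (7)| = 11√26.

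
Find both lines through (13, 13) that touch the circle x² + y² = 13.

A line y − (13) = m(x − (13)) is tangent when its distance from (0, 0) is √13:
[m·(−13) − (−13)]² = 13(m² + 1)
6m² − 13m + 6 = 0, so m = 2/3 or m = 3/2.
Through (13, 13) these give 2x − 3y = −13 and 3x − 2y = 13.

2x − 3y = −13 and 3x − 2y = 13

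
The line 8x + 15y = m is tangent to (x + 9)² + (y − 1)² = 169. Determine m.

m = −278 or m = 164

For a tangent, require d(centre, line) = r = 13.
|8·(−9) + 15·1 − m| / √289 = 13
|m − (−57)| = 13·17, so m = 164 or m = −278.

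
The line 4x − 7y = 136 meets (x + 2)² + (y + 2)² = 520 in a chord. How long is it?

4√65

Centre (−2, −2), r² = 520. Perpendicular distance d from centre to line = |−130| / √65 = 130/√65.
Chord = 2√(r² − d²) = 2·√(260) = 4√65.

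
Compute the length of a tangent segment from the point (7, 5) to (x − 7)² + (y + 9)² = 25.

Centre (7, −9), r² = 25. |PO|² = (0)² + (14)² = 196.
By the tangent–radius right angle, tangent length = √(|PO|² − r²) = √171 = 3√19.

3√19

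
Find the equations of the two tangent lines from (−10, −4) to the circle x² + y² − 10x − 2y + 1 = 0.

3x − 4y = −14 and y = −4

Let a tangent through (−10, −4) have slope m. Its distance from (5, 1) must equal 5:
(15m − (5))² = 25(m² + 1)
4m² − 3m = 0, so m = 3/4 or m = 0.
With m = 3/4: 3x − 4y = −14. With m = 0: y = −4.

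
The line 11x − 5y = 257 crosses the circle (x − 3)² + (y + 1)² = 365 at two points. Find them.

(17, −14) and (22, −3)

Express y = (−257 + 11x)/5 and substitute into the circle:
146x² − 5694x + 54604 = 0  ⟹  x² − 39x + 374 = 0
x = 22 or x = 17, giving (22, −3) and (17, −14).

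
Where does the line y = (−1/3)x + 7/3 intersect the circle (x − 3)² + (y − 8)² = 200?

(−11, 6) and (13, −2)

Substitute y = (7 − x)/3:
10x² − 20x − 1430 = 0  ⟹  x² − 2x − 143 = 0
x = 13 or x = −11, giving (13, −2) and (−11, 6).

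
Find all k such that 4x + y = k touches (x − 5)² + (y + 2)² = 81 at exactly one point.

k = 18 ± 9√17

The line touches the circle iff its distance from (5, −2) is 9:
|4·5 + 1·(−2) − k| / √17 = 9
|k − (18)| = 9√17.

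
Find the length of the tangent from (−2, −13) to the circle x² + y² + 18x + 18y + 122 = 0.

The centre is (−9, −9) and r = 2√10. The square of the distance from P to the centre is 49 + 16 = 65.
Power of the point: PT² = |PO|² − r² = 25, so PT = 5.

5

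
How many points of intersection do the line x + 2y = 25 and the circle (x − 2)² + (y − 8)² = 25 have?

2

Substituting the line into the circle gives 5x² − 34x − 3 = 0.
Discriminant = (−34)² − 4·5·(−3) = 1216 > 0.
Two real roots: the line is a secant.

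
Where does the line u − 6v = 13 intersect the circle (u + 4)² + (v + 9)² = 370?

(−23, −6) and (13, 0)

From the line, v = (−13 + u)/6. Substituting:
37u² + 370u − 11063 = 0  ⟹  u² + 10u − 299 = 0
u = 13 or u = −23, giving (13, 0) and (−23, −6).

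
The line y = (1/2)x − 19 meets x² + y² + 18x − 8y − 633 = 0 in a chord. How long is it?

Express y = (−38 + x)/2 and substitute into the circle:
5x² − 20x − 480 = 0  ⟹  x² − 4x − 96 = 0
x = 12 or x = −8, giving (12, −13) and (−8, −23).
|(12, −13) − (−8, −23)| = √((20)² + (10)²) = 10√5.

10√5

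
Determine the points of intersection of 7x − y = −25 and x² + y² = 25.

From the line, y = 7x + 25. Substituting:
50x² + 350x + 600 = 0  ⟹  x² + 7x + 12 = 0
x = −3 or x = −4, giving (−3, 4) and (−4, −3).

(−4, −3) and (−3, 4)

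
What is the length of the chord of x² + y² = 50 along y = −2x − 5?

6√5

Substitute y = −2x − 5:
5x² + 20x − 25 = 0  ⟹  x² + 4x − 5 = 0
x = 1 or x = −5, giving (1, −7) and (−5, 5).
Chord length = distance between (1, −7) and (−5, 5) = √180 = 6√5.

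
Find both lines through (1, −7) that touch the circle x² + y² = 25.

Write the tangent as mx − y + (−7 − m·(1)) = 0 and set its distance from the centre to 5:
(−1m − (7))² = 25(m² + 1)
12m² − 7m − 12 = 0, so m = −3/4 or m = 4/3.
Through (1, −7) these give 3x + 4y = −25 and 4x − 3y = 25.

3x + 4y = −25 and 4x − 3y = 25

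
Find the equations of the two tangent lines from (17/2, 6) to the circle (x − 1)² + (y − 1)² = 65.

8x + y = 74 and 4x + 7y = 76

Write the tangent as mx − y + (6 − m·(17/2)) = 0 and set its distance from the centre to √65:
(−15/2m − (−5))² = 65(m² + 1)
7m² + 60m + 32 = 0, so m = −8 or m = −4/7.
With m = −8: 8x + y = 74. With m = −4/7: 4x + 7y = 76.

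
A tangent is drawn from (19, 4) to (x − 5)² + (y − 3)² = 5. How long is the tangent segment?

8√3

Centre (5, 3), r² = 5. |PO|² = (14)² + (1)² = 197.
The tangent meets the radius at right angles, so tangent² = |PO|² − r² = 197 − 5 = 192.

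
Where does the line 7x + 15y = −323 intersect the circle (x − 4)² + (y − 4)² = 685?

(−14, −15) and (1, −22)

Substitute y = (−323 − 7x)/15:
274x² + 3562x − 3836 = 0  ⟹  x² + 13x − 14 = 0
x = 1 or x = −14, giving (1, −22) and (−14, −15).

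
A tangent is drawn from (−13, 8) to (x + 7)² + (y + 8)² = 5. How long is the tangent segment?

The centre is (−7, −8) and r = √5. The square of the distance from P to the centre is 36 + 256 = 292.
The tangent meets the radius at right angles, so tangent² = |PO|² − r² = 292 − 5 = 287.

√287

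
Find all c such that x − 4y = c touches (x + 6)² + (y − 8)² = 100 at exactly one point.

c = −38 ± 10√17

The line touches the circle iff its distance from (−6, 8) is 10:
|1·(−6) − 4·8 − c| / √17 = 10
|c − (−38)| = 10√17.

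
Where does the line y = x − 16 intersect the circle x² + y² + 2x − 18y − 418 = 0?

(3, −13) and (21, 5)

From the line, y = x − 16. Substituting:
2x² − 48x + 126 = 0  ⟹  x² − 24x + 63 = 0
x = 21 or x = 3, giving (21, 5) and (3, −13).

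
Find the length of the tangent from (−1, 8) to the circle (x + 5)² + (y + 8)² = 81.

√191

With centre O = (−5, −8), |OP|² = 272 and r² = 81.
By the tangent–radius right angle, tangent length = √(|PO|² − r²) = √191.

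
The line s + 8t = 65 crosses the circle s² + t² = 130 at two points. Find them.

(−7, 9) and (9, 7)

Express t = (65 − s)/8 and substitute into the circle:
65s² − 130s − 4095 = 0  ⟹  s² − 2s − 63 = 0
s = 9 or s = −7, giving (9, 7) and (−7, 9).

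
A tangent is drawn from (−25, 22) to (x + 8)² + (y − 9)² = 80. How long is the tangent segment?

3√42

Centre (−8, 9), r² = 80. |PO|² = (−17)² + (13)² = 458.
By the tangent–radius right angle, tangent length = √(|PO|² − r²) = √378 = 3√42.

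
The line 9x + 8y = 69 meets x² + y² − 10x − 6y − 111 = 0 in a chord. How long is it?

Express y = (69 − 9x)/8 and substitute into the circle:
145x² − 1450x − 5655 = 0  ⟹  x² − 10x − 39 = 0
x = 13 or x = −3, giving (13, −6) and (−3, 12).
Chord length = distance between (13, −6) and (−3, 12) = √580 = 2√145.

2√145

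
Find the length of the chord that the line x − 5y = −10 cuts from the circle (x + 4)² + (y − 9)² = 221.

5√26

The distance from (−4, 9) to the line is 39/√26, and r² = 221.
Half the chord is √(r² − d²) = √(325/2), so the full chord is 5√26.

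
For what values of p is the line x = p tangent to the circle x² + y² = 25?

For a tangent, require d(centre, line) = r = 5.
|1·0 + 0·0 − p| / √1 = 5
|p| = 5, so p = 5 or p = −5.

p = −5 or p = 5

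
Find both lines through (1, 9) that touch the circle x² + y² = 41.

Write the tangent as mx − y + (9 − m·(1)) = 0 and set its distance from the centre to √41:
[m·(−1) − (−9)]² = 41(m² + 1)
20m² + 9m − 20 = 0, so m = −5/4 or m = 4/5.
Through (1, 9) these give 5x + 4y = 41 and 4x − 5y = −41.

5x + 4y = 41 and 4x − 5y = −41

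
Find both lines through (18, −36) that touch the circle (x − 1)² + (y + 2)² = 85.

A line y − (−36) = m(x − (18)) is tangent when its distance from (1, −2) is √85:
[m·(−17) − (34)]² = 85(m² + 1)
12m² + 68m + 63 = 0, so m = −9/2 or m = −7/6.
With m = −9/2: 9x + 2y = 90. With m = −7/6: 7x + 6y = −90.

9x + 2y = 90 and 7x + 6y = −90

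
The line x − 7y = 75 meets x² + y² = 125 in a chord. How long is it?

From the line, y = (−75 + x)/7. Substituting:
50x² − 150x − 500 = 0  ⟹  x² − 3x − 10 = 0
x = 5 or x = −2, giving (5, −10) and (−2, −11).
Chord length = distance between (5, −10) and (−2, −11) = √50 = 5√2.

5√2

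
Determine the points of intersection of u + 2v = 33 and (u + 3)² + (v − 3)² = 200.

(−1, 17) and (7, 13)

From the line, v = (33 − u)/2. Substituting:
5u² − 30u − 35 = 0  ⟹  u² − 6u − 7 = 0
u = 7 or u = −1, giving (7, 13) and (−1, 17).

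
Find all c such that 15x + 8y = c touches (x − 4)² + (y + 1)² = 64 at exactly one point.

c = −84 or c = 188

Tangency holds when the distance from the centre (4, −1) to the line equals the radius 8:
|15·4 + 8·(−1) − c| / √289 = 8
|c − (52)| = 8·17, so c = 188 or c = −84.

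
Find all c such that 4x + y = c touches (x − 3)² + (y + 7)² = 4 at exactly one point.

The line touches the circle iff its distance from (3, −7) is 2:
|4·3 + 1·(−7) − c| / √17 = 2
|c − (5)| = 2√17.

c = 5 ± 2√17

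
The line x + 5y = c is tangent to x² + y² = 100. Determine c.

Tangency holds when the distance from the centre (0, 0) to the line equals the radius 10:
|1·0 + 5·0 − c| / √26 = 10
|c| = 10√26.

c = ±10√26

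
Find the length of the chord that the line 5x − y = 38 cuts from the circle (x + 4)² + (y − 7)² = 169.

√26

Substitute y = 5x − 38:
26x² − 442x + 1872 = 0  ⟹  x² − 17x + 72 = 0
x = 9 or x = 8, giving (9, 7) and (8, 2).
Chord length = distance between (9, 7) and (8, 2) = √26 = √26.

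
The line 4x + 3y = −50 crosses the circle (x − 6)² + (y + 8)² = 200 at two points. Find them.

(−8, −6) and (4, −22)

Express y = (−50 − 4x)/3 and substitute into the circle:
25x² + 100x − 800 = 0  ⟹  x² + 4x − 32 = 0
x = 4 or x = −8, giving (4, −22) and (−8, −6).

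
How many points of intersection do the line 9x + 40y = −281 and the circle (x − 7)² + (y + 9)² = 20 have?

Substituting the line into the circle gives 1681x² − 23822x + 52641 = 0.
Discriminant = (−23822)² − 4·1681·(52641) = 213529600 > 0.
Two real roots: the line is a secant.

2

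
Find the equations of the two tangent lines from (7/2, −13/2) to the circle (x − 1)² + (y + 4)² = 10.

A line y − (−13/2) = m(x − (7/2)) is tangent when its distance from (1, −4) is √10:
(−5/2m − (5/2))² = 10(m² + 1)
3m² − 10m + 3 = 0, so m = 1/3 or m = 3.
With m = 1/3: x − 3y = 23. With m = 3: 3x − y = 17.

x − 3y = 23 and 3x − y = 17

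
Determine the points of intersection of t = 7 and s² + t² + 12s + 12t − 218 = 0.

(−17, 7) and (5, 7)

Express t = 7 and substitute into the circle:
s² + 12s − 85 = 0
s = 5 or s = −17, giving (5, 7) and (−17, 7).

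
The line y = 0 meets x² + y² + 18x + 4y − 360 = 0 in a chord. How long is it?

From the line, y = 0. Substituting:
x² + 18x − 360 = 0
x = 12 or x = −30, giving (12, 0) and (−30, 0).
|(12, 0) − (−30, 0)| = √((42)² + (0)²) = 42.

42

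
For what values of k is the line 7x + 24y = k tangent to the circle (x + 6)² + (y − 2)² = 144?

Tangency holds when the distance from the centre (−6, 2) to the line equals the radius 12:
|7·(−6) + 24·2 − k| / √625 = 12
|k − (6)| = 12·25, so k = 306 or k = −294.

k = −294 or k = 306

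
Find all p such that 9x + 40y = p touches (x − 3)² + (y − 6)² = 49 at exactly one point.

For a tangent, require d(centre, line) = r = 7.
|9·3 + 40·6 − p| / √1681 = 7
|p − (267)| = 7·41, so p = 554 or p = −20.

p = −20 or p = 554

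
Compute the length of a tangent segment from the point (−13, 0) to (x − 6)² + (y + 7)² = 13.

With centre O = (6, −7), |OP|² = 410 and r² = 13.
Power of the point: PT² = |PO|² − r² = 397, so PT = √397.

√397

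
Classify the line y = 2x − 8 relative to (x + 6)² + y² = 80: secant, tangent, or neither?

Centre (−6, 0), r² = 80. Distance² from centre to line = (−20)²/5 = 80.
Since d² = r², the line is tangent.

tangent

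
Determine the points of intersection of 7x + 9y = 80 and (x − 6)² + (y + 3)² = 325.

(−4, 12) and (23, −9)

Substitute y = (80 − 7x)/9:
130x² − 2470x − 11960 = 0  ⟹  x² − 19x − 92 = 0
x = 23 or x = −4, giving (23, −9) and (−4, 12).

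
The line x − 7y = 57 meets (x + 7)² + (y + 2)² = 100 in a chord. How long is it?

10√2

Express y = (−57 + x)/7 and substitute into the circle:
50x² + 600x − 650 = 0  ⟹  x² + 12x − 13 = 0
x = 1 or x = −13, giving (1, −8) and (−13, −10).
Chord length = distance between (1, −8) and (−13, −10) = √200 = 10√2.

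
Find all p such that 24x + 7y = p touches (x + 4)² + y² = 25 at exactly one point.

The line touches the circle iff its distance from (−4, 0) is 5:
|24·(−4) + 7·0 − p| / √625 = 5
|p − (−96)| = 5·25, so p = 29 or p = −221.

p = −221 or p = 29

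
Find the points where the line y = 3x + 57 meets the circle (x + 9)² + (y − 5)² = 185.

From the line, y = 3x + 57. Substituting:
10x² + 330x + 2600 = 0  ⟹  x² + 33x + 260 = 0
x = −13 or x = −20, giving (−13, 18) and (−20, −3).

(−20, −3) and (−13, 18)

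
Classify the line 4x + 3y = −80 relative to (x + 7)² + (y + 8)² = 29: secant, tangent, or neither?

neither

Centre (−7, −8), r² = 29. Distance² from centre to line = (28)²/25 = 784/25.
Since d² > r², the line lies outside the circle.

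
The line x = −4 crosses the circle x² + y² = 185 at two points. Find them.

The line gives x = −4. Substituting into the circle:
y² − 169 = 0
y = 13 or y = −13, giving (−4, 13) and (−4, −13).

(−4, −13) and (−4, 13)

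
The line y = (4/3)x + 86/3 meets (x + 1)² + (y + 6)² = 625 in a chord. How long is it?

Centre (−1, −6), r² = 625. Perpendicular distance d from centre to line = |100| / √25 = 100/√25.
Half the chord is √(r² − d²) = √(225), so the full chord is 30.

30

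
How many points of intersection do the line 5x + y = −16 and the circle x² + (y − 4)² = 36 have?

2

Substituting the line into the circle gives 26x² + 200x + 364 = 0.
Δ = 40000 − 37856 = 2144.
Two real roots: the line is a secant.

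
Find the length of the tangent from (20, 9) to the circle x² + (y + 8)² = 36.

√653

Centre (0, −8), r² = 36. |PO|² = (20)² + (17)² = 689.
By the tangent–radius right angle, tangent length = √(|PO|² − r²) = √653.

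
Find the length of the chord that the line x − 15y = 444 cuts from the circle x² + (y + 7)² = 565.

√226

Centre (0, −7), r² = 565. Perpendicular distance d from centre to line = |−339| / √226 = 339/√226.
Half the chord is √(r² − d²) = √(113/2), so the full chord is √226.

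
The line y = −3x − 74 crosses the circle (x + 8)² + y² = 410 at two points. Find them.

(−27, 7) and (−19, −17)

Substitute y = −3x − 74:
10x² + 460x + 5130 = 0  ⟹  x² + 46x + 513 = 0
x = −19 or x = −27, giving (−19, −17) and (−27, 7).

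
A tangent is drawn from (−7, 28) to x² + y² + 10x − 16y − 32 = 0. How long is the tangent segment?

With centre O = (−5, 8), |OP|² = 404 and r² = 121.
The tangent meets the radius at right angles, so tangent² = |PO|² − r² = 404 − 121 = 283.

√283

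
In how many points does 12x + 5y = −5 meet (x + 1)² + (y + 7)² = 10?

Substituting the line into the circle gives 169x² − 670x + 675 = 0.
Δ = 448900 − 456300 = −7400.
No real roots: the line does not meet the circle.

0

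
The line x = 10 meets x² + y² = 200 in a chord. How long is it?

The line gives x = 10. Substituting into the circle:
y² − 100 = 0
y = 10 or y = −10, giving (10, 10) and (10, −10).
Chord length = distance between (10, 10) and (10, −10) = √400 = 20.

20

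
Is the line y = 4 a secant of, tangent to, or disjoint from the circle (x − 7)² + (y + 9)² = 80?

disjoint

d² = (0·7 + 1·(−9) − (4))² = 169; r² = 80.
Since d² > r², the line lies outside the circle.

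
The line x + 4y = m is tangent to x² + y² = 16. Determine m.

For a tangent, require d(centre, line) = r = 4.
|1·0 + 4·0 − m| / √17 = 4
|m| = 4√17.

m = ±4√17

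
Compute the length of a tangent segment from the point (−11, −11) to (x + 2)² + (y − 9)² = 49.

12√3

Centre (−2, 9), r² = 49. |PO|² = (−9)² + (−20)² = 481.
The tangent meets the radius at right angles, so tangent² = |PO|² − r² = 481 − 49 = 432.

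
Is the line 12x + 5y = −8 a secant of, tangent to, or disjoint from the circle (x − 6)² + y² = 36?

Substituting the line into the circle gives 169x² − 108x + 64 = 0.
Δ = 11664 − 43264 = −31600.
No real roots: the line does not meet the circle.

disjoint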